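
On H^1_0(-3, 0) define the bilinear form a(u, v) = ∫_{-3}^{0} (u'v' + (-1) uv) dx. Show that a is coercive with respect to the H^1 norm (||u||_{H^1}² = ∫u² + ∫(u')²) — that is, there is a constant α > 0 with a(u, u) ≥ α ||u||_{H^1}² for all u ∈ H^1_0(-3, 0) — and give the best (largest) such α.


α = (-9 + π^2)/(9 + π^2)

Coercivity of a(·,·) on H^1_0(-3, 0) means a(u, u) ≥ α ||u||_{H^1}² for every u ∈ H^1_0.
The interval has length L = 3, and Poincaré/coercivity depend only on L. Here a(u, u) = ∫(u')² + (-1)·∫u².
Here c = -1 < 0 with |c| < (π/L)² = π^2/9, so coercivity still holds. The condition a(u,u) ≥ α||u||_{H^1}² reads (1−α)∫(u')² ≥ (α−c)∫u². Any admissible α is ≤ 1 (rapidly oscillating u have ∫u²/∫(u')² → 0), and α = 1 would force 0 ≥ (1−c)∫u², impossible since c < 1; so 1−α > 0. By the sharp Poincaré inequality on H^1_0 of an interval of length L, ∫(u')² ≥ (π/L)²∫u² with equality for the first sine mode sin(π(x−x₀)/L) (x₀ the left endpoint), so the inequality holds for all u iff (1−α)(π/L)² ≥ α − c, i.e. α ≤ ((π/L)² + c)/((π/L)² + 1) = (1 + c(L/π)²)/(1 + (L/π)²). (Direct route, valid since c ≤ 0: Poincaré gives c∫u² ≥ c(L/π)²∫(u')², so a(u,u) ≥ (1 + c(L/π)²)∫(u')², while ||u||_{H^1}² ≤ (1 + (L/π)²)∫(u')²; dividing yields the same α.) With (π/L)² = π^2/9 and c = -1, the largest admissible constant is α = ((π/L)² + c)/((π/L)² + 1).
Simplifying, α = (-9 + π^2)/(9 + π^2).


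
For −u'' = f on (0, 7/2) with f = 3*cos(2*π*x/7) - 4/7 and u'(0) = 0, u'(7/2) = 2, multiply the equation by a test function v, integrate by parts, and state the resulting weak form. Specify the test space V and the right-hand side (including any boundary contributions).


V = H^1(0, 7/2) (v unrestricted at boundary; u is determined up to an additive constant); weak form: ∫_0^7/2 u'v' dx = ∫_0^7/2 (3*cos(2*π*x/7) - 4/7) v dx + 2·v(7/2) for all v ∈ V.

Multiply both sides by a test function v and integrate from 0 to 7/2:
  ∫_0^7/2 −u''(x) v(x) dx = ∫_0^7/2 f(x) v(x) dx.
Integrate the LHS by parts once:
  ∫_0^7/2 −u'' v dx = −[u'(x) v(x)]_0^7/2 + ∫_0^7/2 u'(x) v'(x) dx.
Thus ∫_0^7/2 u'(x) v'(x) dx = ∫_0^7/2 f(x) v(x) dx + [u'(x) v(x)]_0^7/2.
Choose V so that boundary terms are either known or forced to vanish.
u has inhomogeneous Neumann u'(0) = 0, u'(7/2) = 2. [u' v]_0^7/2 = (2)·v(7/2) − (0)·v(0) = 2·v(7/2). Take V = H^1(0, 7/2); boundary term becomes part of RHS.
Weak formulation: find u (satisfying any essential BC) such that ∫_0^7/2 u'(x) v'(x) dx = ∫_0^7/2 f v dx + 2·v(7/2) for all v ∈ V (Neumann data are natural BCs: they enter the RHS as boundary terms).
Substituting f(x) = 3*cos(2*π*x/7) - 4/7, the right-hand side is ∫_0^7/2 (3*cos(2*π*x/7) - 4/7) v dx + 2·v(7/2).
Compatibility check (pure Neumann): taking v ≡ 1 ∈ V gives 0 = ∫_0^7/2 f dx + (2) − (0), i.e. ∫_0^7/2 f dx must equal u'(0) − u'(7/2) = -2. Indeed ∫_0^7/2 (3*cos(2*π*x/7) - 4/7) dx = -2, so the data are compatible. The solution is then unique only up to an additive constant (fix it e.g. by requiring ∫_0^7/2 u dx = 0).


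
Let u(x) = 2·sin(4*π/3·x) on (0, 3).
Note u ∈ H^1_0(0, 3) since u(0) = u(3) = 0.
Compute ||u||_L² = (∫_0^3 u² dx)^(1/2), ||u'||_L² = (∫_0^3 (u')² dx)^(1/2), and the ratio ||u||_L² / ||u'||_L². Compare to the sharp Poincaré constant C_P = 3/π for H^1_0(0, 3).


||u||_L² / ||u'||_L² = 3/(4*π) < C_P = 3/π.

u(x) = 2·sin(4*π/3·x), so u'(x) = 8*π*cos(4*π*x/3)/3.
Writing u(x) = A·sin(kπx/L) with A = 2 and k = 4, use ∫_0^L sin²(kπx/L) dx = L/2 and ∫_0^L cos²(kπx/L) dx = L/2.
u² = 4·sin²(4*π/3·x) and (u')² = 64*π^2/9·cos²(4*π/3·x), and each of sin², cos² integrates to L/2 = 3/2 over (0, 3).
∫_0^3 u² dx = 6, so ||u||_L² = sqrt(6).
∫_0^3 (u')² dx = 32*π^2/3, so ||u'||_L² = 4*sqrt(6)*π/3.
Ratio ||u||_L² / ||u'||_L² = 3/(4*π).
Sharp Poincaré constant on H^1_0(0, 3) is C_P = L/π = 3/π, achieved by sin(π/3·x).
This is the k = 4 harmonic; the ratio L/(kπ) is strictly less than C_P = L/π, consistent with the sharp inequality ||u||_L² ≤ C_P ||u'||_L².


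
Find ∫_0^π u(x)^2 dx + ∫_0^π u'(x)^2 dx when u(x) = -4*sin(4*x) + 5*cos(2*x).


||u||_{H^1(0,π)}^2 = 397*π/2

u'(x) = -10*sin(2*x) - 16*cos(4*x).
Expand u² and (u')² and integrate term by term on (0, π), using: for integers n ≥ 1, ∫_0^π sin²(nx) dx = ∫_0^π cos²(nx) dx = π/2; for n ≠ n', ∫_0^π sin(nx)sin(n'x) dx = ∫_0^π cos(nx)cos(n'x) dx = 0; and by product-to-sum, ∫_0^π sin(nx)cos(n'x) dx = ½∫_0^π [sin((n+n')x) + sin((n−n')x)] dx, which is 0 when n+n' is even and 2n/(n²−n'²) when n+n' is odd (it need not vanish on (0, π)).
  u² squared terms: (-4)²·∫sin(4x)² dx = 16·π/2 = 8*π;  (5)²·∫cos(2x)² dx = 25·π/2 = 25*π/2.
  u² cross terms: 2·(-4)·(5)·∫sin(4x)·cos(2x) dx = -40·(0) = 0.
  So ∫_0^π u² dx = 8*π + 25*π/2 + 0 = 41*π/2.
  (u')² squared terms: (-16)²·∫cos(4x)² dx = 256·π/2 = 128*π;  (-10)²·∫sin(2x)² dx = 100·π/2 = 50*π.
  (u')² cross terms: 2·(-16)·(-10)·∫cos(4x)·sin(2x) dx = 320·(0) = 0.
  So ∫_0^π (u')² dx = 128*π + 50*π + 0 = 178*π.
||u||_{H^1}^2 = (41*π/2) + (178*π) = 397*π/2.


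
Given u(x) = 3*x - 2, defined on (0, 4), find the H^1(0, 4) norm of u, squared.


||u||_{H^1}^2 = 148

The H^1 norm (squared) on an interval (0, L) is
  ||u||_{H^1}^2 = ∫_0^L u(x)^2 dx + ∫_0^L u'(x)^2 dx.
Compute u'(x) = 3.
Then u(x)^2 = 9*x**2 - 12*x + 4 and u'(x)^2 = 9.
Integrate each monomial from 0 to 4 using ∫_0^4 c·x^n dx = c·4^(n+1)/(n+1):
  ∫_0^4 u(x)^2 dx = ∫_0^4 (9*x^2 - 12*x + 4) dx. Term by term:
    ∫_0^4 9*x^2 dx = 192;  ∫_0^4 -12*x dx = -96;  ∫_0^4 4 dx = 16.
  Sum: 192 − 96 + 16 = 112.
  ∫_0^4 u'(x)^2 dx = ∫_0^4 (9) dx. Term by term:
    ∫_0^4 9 dx = 36.
Adding: ||u||_{H^1}^2 = 112 + 36 = 148.


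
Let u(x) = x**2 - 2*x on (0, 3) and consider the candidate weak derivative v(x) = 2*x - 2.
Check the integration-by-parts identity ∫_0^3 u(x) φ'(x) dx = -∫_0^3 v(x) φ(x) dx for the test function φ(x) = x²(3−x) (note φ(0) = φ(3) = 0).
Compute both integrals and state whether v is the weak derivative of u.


LHS = -54/5, RHS = -54/5. Yes, v = u' weakly.

u(x) = x**2 - 2*x, classical derivative u'(x) = 2*x - 2.
φ(x) = x²(3−x), so φ'(x) = 3*x*(2 - x).
Note φ(0) = φ(3) = 0, so the boundary term u·φ vanishes.
LHS = ∫_0^3 u(x) φ'(x) dx = ∫_0^3 (-3*x^4 + 12*x^3 - 12*x^2) dx. Term by term:
  ∫_0^3 -3*x^4 dx = -729/5;  ∫_0^3 12*x^3 dx = 243;  ∫_0^3 -12*x^2 dx = -108.
Sum: -729/5 + 243 − 108 = -54/5.
So LHS = -54/5.
∫_0^3 v(x) φ(x) dx = ∫_0^3 (-2*x^4 + 8*x^3 - 6*x^2) dx. Term by term:
  ∫_0^3 -2*x^4 dx = -486/5;  ∫_0^3 8*x^3 dx = 162;  ∫_0^3 -6*x^2 dx = -54.
Sum: -486/5 + 162 − 54 = 54/5.
So RHS = -∫_0^3 v(x) φ(x) dx = -54/5.
LHS = RHS, so the identity holds for this test φ.
Moreover u is smooth here and v(x) = u'(x) = 2*x - 2 pointwise, so the identity holds for every test function. Hence v is the weak derivative of u.


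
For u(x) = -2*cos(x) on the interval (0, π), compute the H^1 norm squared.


||u||_{H^1(0,π)}^2 = 4*π

u'(x) = 2*sin(x).
Expand u² and (u')² and integrate term by term on (0, π), using: for integers n ≥ 1, ∫_0^π sin²(nx) dx = ∫_0^π cos²(nx) dx = π/2; for n ≠ n', ∫_0^π sin(nx)sin(n'x) dx = ∫_0^π cos(nx)cos(n'x) dx = 0; and by product-to-sum, ∫_0^π sin(nx)cos(n'x) dx = ½∫_0^π [sin((n+n')x) + sin((n−n')x)] dx, which is 0 when n+n' is even and 2n/(n²−n'²) when n+n' is odd (it need not vanish on (0, π)).
  u² squared terms: (-2)²·∫cos(x)² dx = 4·π/2 = 2*π.
  So ∫_0^π u² dx = 2*π.
  (u')² squared terms: (2)²·∫sin(x)² dx = 4·π/2 = 2*π.
  So ∫_0^π (u')² dx = 2*π.
||u||_{H^1}^2 = (2*π) + (2*π) = 4*π.


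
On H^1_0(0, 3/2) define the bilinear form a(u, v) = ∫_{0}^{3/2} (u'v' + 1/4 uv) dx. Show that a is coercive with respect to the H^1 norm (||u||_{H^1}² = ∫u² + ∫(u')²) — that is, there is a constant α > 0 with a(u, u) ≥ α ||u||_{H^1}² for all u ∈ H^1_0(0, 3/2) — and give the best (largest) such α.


α = (9 + 16*π^2)/(4*(9 + 4*π^2))

Coercivity of a(·,·) on H^1_0(0, 3/2) means a(u, u) ≥ α ||u||_{H^1}² for every u ∈ H^1_0.
The interval has length L = 3/2, and Poincaré/coercivity depend only on L. Here a(u, u) = ∫(u')² + (1/4)·∫u².
Here 0 < c = 1/4 < 1. The condition a(u,u) ≥ α||u||_{H^1}² reads (1−α)∫(u')² ≥ (α−c)∫u². Any admissible α is ≤ 1 (rapidly oscillating u have ∫u²/∫(u')² → 0), and α = 1 would force 0 ≥ (1−c)∫u², impossible since c < 1; so 1−α > 0. By the sharp Poincaré inequality on H^1_0 of an interval of length L, ∫(u')² ≥ (π/L)²∫u² with equality for the first sine mode sin(π(x−x₀)/L) (x₀ the left endpoint), so the inequality holds for all u iff (1−α)(π/L)² ≥ α − c, i.e. α ≤ ((π/L)² + c)/((π/L)² + 1) = (1 + c(L/π)²)/(1 + (L/π)²). With (π/L)² = 4*π^2/9 and c = 1/4, the largest admissible constant is α = ((π/L)² + c)/((π/L)² + 1).
Simplifying, α = (9 + 16*π^2)/(4*(9 + 4*π^2)).


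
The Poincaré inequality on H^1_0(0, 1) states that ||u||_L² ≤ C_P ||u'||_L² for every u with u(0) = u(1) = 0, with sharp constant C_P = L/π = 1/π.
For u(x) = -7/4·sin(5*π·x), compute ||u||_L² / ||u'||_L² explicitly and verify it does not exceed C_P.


||u||_L² / ||u'||_L² = 1/(5*π) < C_P = 1/π.

u(x) = -7/4·sin(5*π·x), so u'(x) = -35*π*cos(5*π*x)/4.
Writing u(x) = A·sin(kπx/L) with A = -7/4 and k = 5, use ∫_0^L sin²(kπx/L) dx = L/2 and ∫_0^L cos²(kπx/L) dx = L/2.
u² = 49/16·sin²(5*π·x) and (u')² = 1225*π^2/16·cos²(5*π·x), and each of sin², cos² integrates to L/2 = 1/2 over (0, 1).
∫_0^1 u² dx = 49/32, so ||u||_L² = 7*sqrt(2)/8.
∫_0^1 (u')² dx = 1225*π^2/32, so ||u'||_L² = 35*sqrt(2)*π/8.
Ratio ||u||_L² / ||u'||_L² = 1/(5*π).
Sharp Poincaré constant on H^1_0(0, 1) is C_P = L/π = 1/π, achieved by sin(π·x).
This is the k = 5 harmonic; the ratio L/(kπ) is strictly less than C_P = L/π, consistent with the sharp inequality ||u||_L² ≤ C_P ||u'||_L².


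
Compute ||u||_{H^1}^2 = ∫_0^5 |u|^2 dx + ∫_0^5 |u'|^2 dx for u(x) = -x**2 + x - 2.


||u||_{H^1}^2 = 1225/2

The H^1 norm (squared) on an interval (0, L) is
  ||u||_{H^1}^2 = ∫_0^L u(x)^2 dx + ∫_0^L u'(x)^2 dx.
Compute u'(x) = 1 - 2*x.
Then u(x)^2 = x**4 - 2*x**3 + 5*x**2 - 4*x + 4 and u'(x)^2 = 4*x**2 - 4*x + 1.
Integrate each monomial from 0 to 5 using ∫_0^5 c·x^n dx = c·5^(n+1)/(n+1):
  ∫_0^5 u(x)^2 dx = ∫_0^5 (x^4 - 2*x^3 + 5*x^2 - 4*x + 4) dx. Term by term:
    ∫_0^5 x^4 dx = 625;  ∫_0^5 -2*x^3 dx = -625/2;  ∫_0^5 5*x^2 dx = 625/3;
    ∫_0^5 -4*x dx = -50;  ∫_0^5 4 dx = 20.
  Sum: 625 − 625/2 + 625/3 − 50 + 20 = 2945/6.
  ∫_0^5 u'(x)^2 dx = ∫_0^5 (4*x^2 - 4*x + 1) dx. Term by term:
    ∫_0^5 4*x^2 dx = 500/3;  ∫_0^5 -4*x dx = -50;  ∫_0^5 1 dx = 5.
  Sum: 500/3 − 50 + 5 = 365/3.
Adding: ||u||_{H^1}^2 = 2945/6 + 365/3 = 1225/2.


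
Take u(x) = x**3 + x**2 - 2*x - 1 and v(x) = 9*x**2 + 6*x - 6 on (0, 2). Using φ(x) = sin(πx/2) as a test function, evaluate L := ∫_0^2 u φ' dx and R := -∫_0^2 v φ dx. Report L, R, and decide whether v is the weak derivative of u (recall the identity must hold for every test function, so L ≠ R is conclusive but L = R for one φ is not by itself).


LHS = -24/π + 96/π^3, RHS = -72/π + 288/π^3. No, v is not the weak derivative of u.

u(x) = x**3 + x**2 - 2*x - 1, classical derivative u'(x) = 3*x**2 + 2*x - 2.
φ(x) = sin(πx/2), so φ'(x) = π*cos(π*x/2)/2.
Note φ(0) = φ(2) = 0, so the boundary term u·φ vanishes.
LHS = ∫_0^2 u(x) φ'(x) dx = ∫_0^2 (π*x^3*cos(π*x/2)/2 + π*x^2*cos(π*x/2)/2 - π*x*cos(π*x/2) - π*cos(π*x/2)/2) dx. Term by term:
  ∫_0^2 -π*cos(π*x/2)/2 dx = 0;  ∫_0^2 π*x^2*cos(π*x/2)/2 dx = -8/π;  ∫_0^2 π*x^3*cos(π*x/2)/2 dx = -24/π + 96/π^3;
  ∫_0^2 -π*x*cos(π*x/2) dx = 8/π.
Sum: 0 − 8/π + -24/π + 96/π^3 + 8/π = -24/π + 96/π^3.
So LHS = -24/π + 96/π^3.
∫_0^2 v(x) φ(x) dx = ∫_0^2 (9*x^2*sin(π*x/2) + 6*x*sin(π*x/2) - 6*sin(π*x/2)) dx. Term by term:
  ∫_0^2 -6*sin(π*x/2) dx = -24/π;  ∫_0^2 6*x*sin(π*x/2) dx = 24/π;  ∫_0^2 9*x^2*sin(π*x/2) dx = -288/π^3 + 72/π.
Sum: -24/π + 24/π + -288/π^3 + 72/π = -288/π^3 + 72/π.
So RHS = -∫_0^2 v(x) φ(x) dx = -72/π + 288/π^3.
LHS − RHS = -192/π^3 + 48/π ≠ 0, so the identity fails.
(For a valid weak derivative the identity must hold for EVERY test function, in particular this one. The failure shows v is NOT the weak derivative of u.)
Correct weak derivative would be u'(x) = 3*x**2 + 2*x - 2.


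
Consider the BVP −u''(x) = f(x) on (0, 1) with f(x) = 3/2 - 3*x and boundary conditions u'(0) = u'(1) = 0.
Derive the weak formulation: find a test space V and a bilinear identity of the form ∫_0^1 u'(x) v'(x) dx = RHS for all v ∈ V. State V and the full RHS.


V = H^1(0, 1) (no boundary constraint on v; u is determined up to an additive constant); weak form: ∫_0^1 u'v' dx = ∫_0^1 (3/2 - 3*x) v dx for all v ∈ V.

Multiply both sides by a test function v and integrate from 0 to 1:
  ∫_0^1 −u''(x) v(x) dx = ∫_0^1 f(x) v(x) dx.
Integrate the LHS by parts once:
  ∫_0^1 −u'' v dx = −[u'(x) v(x)]_0^1 + ∫_0^1 u'(x) v'(x) dx.
Thus ∫_0^1 u'(x) v'(x) dx = ∫_0^1 f(x) v(x) dx + [u'(x) v(x)]_0^1.
Choose V so that boundary terms are either known or forced to vanish.
u has homogeneous Neumann: u'(0) = u'(1) = 0. So [u' v]_0^1 = 0·v(1) − 0·v(0) = 0 for any v; take V = H^1(0, 1).
Weak formulation: find u (satisfying any essential BC) such that ∫_0^1 u'(x) v'(x) dx = ∫_0^1 f v dx for all v ∈ V (homogeneous Neumann, so boundary terms vanish).
Substituting f(x) = 3/2 - 3*x, the right-hand side is ∫_0^1 (3/2 - 3*x) v dx.
Compatibility check (pure Neumann): taking v ≡ 1 ∈ V gives 0 = ∫_0^1 f dx + (0) − (0), i.e. ∫_0^1 f dx must equal u'(0) − u'(1) = 0. Indeed ∫_0^1 (3/2 - 3*x) dx = 0, so the data are compatible. The solution is then unique only up to an additive constant (fix it e.g. by requiring ∫_0^1 u dx = 0).


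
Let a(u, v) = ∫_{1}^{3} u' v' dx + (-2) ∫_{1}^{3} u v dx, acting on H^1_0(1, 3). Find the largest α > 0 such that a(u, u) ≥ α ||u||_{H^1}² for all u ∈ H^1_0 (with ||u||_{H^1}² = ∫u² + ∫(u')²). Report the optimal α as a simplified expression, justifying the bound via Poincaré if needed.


α = (-8 + π^2)/(4 + π^2)

Coercivity of a(·,·) on H^1_0(1, 3) means a(u, u) ≥ α ||u||_{H^1}² for every u ∈ H^1_0.
The interval has length L = 2, and Poincaré/coercivity depend only on L. Here a(u, u) = ∫(u')² + (-2)·∫u².
Here c = -2 < 0 with |c| < (π/L)² = π^2/4, so coercivity still holds. The condition a(u,u) ≥ α||u||_{H^1}² reads (1−α)∫(u')² ≥ (α−c)∫u². Any admissible α is ≤ 1 (rapidly oscillating u have ∫u²/∫(u')² → 0), and α = 1 would force 0 ≥ (1−c)∫u², impossible since c < 1; so 1−α > 0. By the sharp Poincaré inequality on H^1_0 of an interval of length L, ∫(u')² ≥ (π/L)²∫u² with equality for the first sine mode sin(π(x−x₀)/L) (x₀ the left endpoint), so the inequality holds for all u iff (1−α)(π/L)² ≥ α − c, i.e. α ≤ ((π/L)² + c)/((π/L)² + 1) = (1 + c(L/π)²)/(1 + (L/π)²). (Direct route, valid since c ≤ 0: Poincaré gives c∫u² ≥ c(L/π)²∫(u')², so a(u,u) ≥ (1 + c(L/π)²)∫(u')², while ||u||_{H^1}² ≤ (1 + (L/π)²)∫(u')²; dividing yields the same α.) With (π/L)² = π^2/4 and c = -2, the largest admissible constant is α = ((π/L)² + c)/((π/L)² + 1).
Simplifying, α = (-8 + π^2)/(4 + π^2).


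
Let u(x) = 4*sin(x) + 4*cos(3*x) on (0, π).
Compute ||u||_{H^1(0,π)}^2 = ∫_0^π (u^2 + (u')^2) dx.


||u||_{H^1(0,π)}^2 = 96*π

u'(x) = -12*sin(3*x) + 4*cos(x).
Expand u² and (u')² and integrate term by term on (0, π), using: for integers n ≥ 1, ∫_0^π sin²(nx) dx = ∫_0^π cos²(nx) dx = π/2; for n ≠ n', ∫_0^π sin(nx)sin(n'x) dx = ∫_0^π cos(nx)cos(n'x) dx = 0; and by product-to-sum, ∫_0^π sin(nx)cos(n'x) dx = ½∫_0^π [sin((n+n')x) + sin((n−n')x)] dx, which is 0 when n+n' is even and 2n/(n²−n'²) when n+n' is odd (it need not vanish on (0, π)).
  u² squared terms: (4)²·∫cos(3x)² dx = 16·π/2 = 8*π;  (4)²·∫sin(x)² dx = 16·π/2 = 8*π.
  u² cross terms: 2·(4)·(4)·∫cos(3x)·sin(x) dx = 32·(0) = 0.
  So ∫_0^π u² dx = 8*π + 8*π + 0 = 16*π.
  (u')² squared terms: (-12)²·∫sin(3x)² dx = 144·π/2 = 72*π;  (4)²·∫cos(x)² dx = 16·π/2 = 8*π.
  (u')² cross terms: 2·(-12)·(4)·∫sin(3x)·cos(x) dx = -96·(0) = 0.
  So ∫_0^π (u')² dx = 72*π + 8*π + 0 = 80*π.
||u||_{H^1}^2 = (16*π) + (80*π) = 96*π.


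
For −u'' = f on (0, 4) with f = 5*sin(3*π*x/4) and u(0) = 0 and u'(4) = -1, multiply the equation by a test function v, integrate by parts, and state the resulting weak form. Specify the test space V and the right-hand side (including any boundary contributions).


V = {v ∈ H^1(0, 4) : v(0) = 0} (test functions vanish at x = 0 where u is specified); weak form: ∫_0^4 u'v' dx = ∫_0^4 (5*sin(3*π*x/4)) v dx − v(4) for all v ∈ V.

Multiply both sides by a test function v and integrate from 0 to 4:
  ∫_0^4 −u''(x) v(x) dx = ∫_0^4 f(x) v(x) dx.
Integrate the LHS by parts once:
  ∫_0^4 −u'' v dx = −[u'(x) v(x)]_0^4 + ∫_0^4 u'(x) v'(x) dx.
Thus ∫_0^4 u'(x) v'(x) dx = ∫_0^4 f(x) v(x) dx + [u'(x) v(x)]_0^4.
Choose V so that boundary terms are either known or forced to vanish.
Mixed BC: u(0) = 0 (Dirichlet) and u'(4) = -1 (Neumann). Define V = {v ∈ H^1(0, 4) : v(0) = 0}. Then [u' v]_0^4 = u'(4)·v(4) − u'(0)·0 = − v(4).
Weak formulation: find u (satisfying any essential BC) such that ∫_0^4 u'(x) v'(x) dx = ∫_0^4 f v dx − v(4) for all v ∈ V (Dirichlet at 0 absorbed into V; Neumann datum at x = 4 contributes the boundary term).
Substituting f(x) = 5*sin(3*π*x/4), the right-hand side is ∫_0^4 (5*sin(3*π*x/4)) v dx − v(4).


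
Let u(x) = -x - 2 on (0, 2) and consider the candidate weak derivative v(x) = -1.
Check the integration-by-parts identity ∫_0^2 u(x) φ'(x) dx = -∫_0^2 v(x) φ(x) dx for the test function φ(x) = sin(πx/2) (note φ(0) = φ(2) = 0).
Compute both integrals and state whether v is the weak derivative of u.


LHS = 4/π, RHS = 4/π. Yes, v = u' weakly.

u(x) = -x - 2, classical derivative u'(x) = -1.
φ(x) = sin(πx/2), so φ'(x) = π*cos(π*x/2)/2.
Note φ(0) = φ(2) = 0, so the boundary term u·φ vanishes.
LHS = ∫_0^2 u(x) φ'(x) dx = ∫_0^2 (-π*x*cos(π*x/2)/2 - π*cos(π*x/2)) dx. Term by term:
  ∫_0^2 -π*cos(π*x/2) dx = 0;  ∫_0^2 -π*x*cos(π*x/2)/2 dx = 4/π.
Sum: 0 + 4/π = 4/π.
So LHS = 4/π.
∫_0^2 v(x) φ(x) dx = ∫_0^2 (-sin(π*x/2)) dx. Term by term:
  ∫_0^2 -sin(π*x/2) dx = -4/π.
So RHS = -∫_0^2 v(x) φ(x) dx = 4/π.
LHS = RHS, so the identity holds for this test φ.
Moreover u is smooth here and v(x) = u'(x) = -1 pointwise, so the identity holds for every test function. Hence v is the weak derivative of u.


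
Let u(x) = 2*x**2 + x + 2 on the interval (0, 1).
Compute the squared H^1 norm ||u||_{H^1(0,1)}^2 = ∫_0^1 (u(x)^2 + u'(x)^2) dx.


||u||_{H^1}^2 = 317/15

The H^1 norm (squared) on an interval (0, L) is
  ||u||_{H^1}^2 = ∫_0^L u(x)^2 dx + ∫_0^L u'(x)^2 dx.
Compute u'(x) = 4*x + 1.
Then u(x)^2 = 4*x**4 + 4*x**3 + 9*x**2 + 4*x + 4 and u'(x)^2 = 16*x**2 + 8*x + 1.
Integrate each monomial from 0 to 1 using ∫_0^1 c·x^n dx = c·1^(n+1)/(n+1):
  ∫_0^1 u(x)^2 dx = ∫_0^1 (4*x^4 + 4*x^3 + 9*x^2 + 4*x + 4) dx. Term by term:
    ∫_0^1 4*x^4 dx = 4/5;  ∫_0^1 4*x^3 dx = 1;  ∫_0^1 9*x^2 dx = 3;
    ∫_0^1 4*x dx = 2;  ∫_0^1 4 dx = 4.
  Sum: 4/5 + 1 + 3 + 2 + 4 = 54/5.
  ∫_0^1 u'(x)^2 dx = ∫_0^1 (16*x^2 + 8*x + 1) dx. Term by term:
    ∫_0^1 16*x^2 dx = 16/3;  ∫_0^1 8*x dx = 4;  ∫_0^1 1 dx = 1.
  Sum: 16/3 + 4 + 1 = 31/3.
Adding: ||u||_{H^1}^2 = 54/5 + 31/3 = 317/15.


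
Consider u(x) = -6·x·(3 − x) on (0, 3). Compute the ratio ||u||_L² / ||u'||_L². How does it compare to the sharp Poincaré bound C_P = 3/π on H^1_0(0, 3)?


||u||_L² / ||u'||_L² = 3*sqrt(10)/10 < C_P = 3/π.

u(x) = -6·x·(3 − x), so u'(x) = 12*x - 18.
u(x) = -6·x·(3 − x) vanishes at x = 0 and x = 3, so u ∈ H^1_0(0, 3). Differentiate via the product rule and integrate the resulting polynomials term by term.
  ∫_0^3 u² dx = ∫_0^3 (36*x^4 - 216*x^3 + 324*x^2) dx. Term by term:
    ∫_0^3 36*x^4 dx = 8748/5;  ∫_0^3 -216*x^3 dx = -4374;  ∫_0^3 324*x^2 dx = 2916.
  Sum: 8748/5 − 4374 + 2916 = 1458/5.
  ∫_0^3 (u')² dx = ∫_0^3 (144*x^2 - 432*x + 324) dx. Term by term:
    ∫_0^3 144*x^2 dx = 1296;  ∫_0^3 -432*x dx = -1944;  ∫_0^3 324 dx = 972.
  Sum: 1296 − 1944 + 972 = 324.
∫_0^3 u² dx = 1458/5, so ||u||_L² = 27*sqrt(10)/5.
∫_0^3 (u')² dx = 324, so ||u'||_L² = 18.
Ratio ||u||_L² / ||u'||_L² = 3*sqrt(10)/10.
Sharp Poincaré constant on H^1_0(0, 3) is C_P = L/π = 3/π, achieved by sin(π/3·x).
A polynomial bump cannot attain the sharp Poincaré constant (only the first sine eigenfunction does), so the ratio is strictly less than C_P, consistent with ||u||_L² ≤ C_P ||u'||_L².


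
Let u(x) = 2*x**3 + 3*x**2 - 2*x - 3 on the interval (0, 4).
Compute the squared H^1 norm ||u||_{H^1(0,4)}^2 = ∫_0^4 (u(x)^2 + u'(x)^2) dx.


||u||_{H^1}^2 = 2952308/105

The H^1 norm (squared) on an interval (0, L) is
  ||u||_{H^1}^2 = ∫_0^L u(x)^2 dx + ∫_0^L u'(x)^2 dx.
Compute u'(x) = 6*x**2 + 6*x - 2.
Then u(x)^2 = 4*x**6 + 12*x**5 + x**4 - 24*x**3 - 14*x**2 + 12*x + 9 and u'(x)^2 = 36*x**4 + 72*x**3 + 12*x**2 - 24*x + 4.
Integrate each monomial from 0 to 4 using ∫_0^4 c·x^n dx = c·4^(n+1)/(n+1):
  ∫_0^4 u(x)^2 dx = ∫_0^4 (4*x^6 + 12*x^5 + x^4 - 24*x^3 - 14*x^2 + 12*x + 9) dx. Term by term:
    ∫_0^4 4*x^6 dx = 65536/7;  ∫_0^4 12*x^5 dx = 8192;  ∫_0^4 x^4 dx = 1024/5;
    ∫_0^4 -24*x^3 dx = -1536;  ∫_0^4 -14*x^2 dx = -896/3;  ∫_0^4 12*x dx = 96;
    ∫_0^4 9 dx = 36.
  Sum: 65536/7 + 8192 + 1024/5 − 1536 − 896/3 + 96 + 36 = 1685924/105.
  ∫_0^4 u'(x)^2 dx = ∫_0^4 (36*x^4 + 72*x^3 + 12*x^2 - 24*x + 4) dx. Term by term:
    ∫_0^4 36*x^4 dx = 36864/5;  ∫_0^4 72*x^3 dx = 4608;  ∫_0^4 12*x^2 dx = 256;
    ∫_0^4 -24*x dx = -192;  ∫_0^4 4 dx = 16.
  Sum: 36864/5 + 4608 + 256 − 192 + 16 = 60304/5.
Adding: ||u||_{H^1}^2 = 1685924/105 + 60304/5 = 2952308/105.


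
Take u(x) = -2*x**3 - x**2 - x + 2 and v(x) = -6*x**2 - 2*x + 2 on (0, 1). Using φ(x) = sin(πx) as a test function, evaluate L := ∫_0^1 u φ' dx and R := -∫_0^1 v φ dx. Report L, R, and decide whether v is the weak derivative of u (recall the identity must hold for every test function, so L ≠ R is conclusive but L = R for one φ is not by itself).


LHS = -24/π^3 + 10/π, RHS = -24/π^3 + 4/π. No, v is not the weak derivative of u.

u(x) = -2*x**3 - x**2 - x + 2, classical derivative u'(x) = -6*x**2 - 2*x - 1.
φ(x) = sin(πx), so φ'(x) = π*cos(π*x).
Note φ(0) = φ(1) = 0, so the boundary term u·φ vanishes.
LHS = ∫_0^1 u(x) φ'(x) dx = ∫_0^1 (-2*π*x^3*cos(π*x) - π*x^2*cos(π*x) - π*x*cos(π*x) + 2*π*cos(π*x)) dx. Term by term:
  ∫_0^1 2*π*cos(π*x) dx = 0;  ∫_0^1 -π*x*cos(π*x) dx = 2/π;  ∫_0^1 -π*x^2*cos(π*x) dx = 2/π;
  ∫_0^1 -2*π*x^3*cos(π*x) dx = -24/π^3 + 6/π.
Sum: 0 + 2/π + 2/π + -24/π^3 + 6/π = -24/π^3 + 10/π.
So LHS = -24/π^3 + 10/π.
∫_0^1 v(x) φ(x) dx = ∫_0^1 (-6*x^2*sin(π*x) - 2*x*sin(π*x) + 2*sin(π*x)) dx. Term by term:
  ∫_0^1 2*sin(π*x) dx = 4/π;  ∫_0^1 -6*x^2*sin(π*x) dx = -6/π + 24/π^3;  ∫_0^1 -2*x*sin(π*x) dx = -2/π.
Sum: 4/π + -6/π + 24/π^3 − 2/π = -4/π + 24/π^3.
So RHS = -∫_0^1 v(x) φ(x) dx = -24/π^3 + 4/π.
LHS − RHS = 6/π ≠ 0, so the identity fails.
(For a valid weak derivative the identity must hold for EVERY test function, in particular this one. The failure shows v is NOT the weak derivative of u.)
Correct weak derivative would be u'(x) = -6*x**2 - 2*x - 1.


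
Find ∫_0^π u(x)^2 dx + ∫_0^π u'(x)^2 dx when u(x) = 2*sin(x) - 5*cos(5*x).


||u||_{H^1(0,π)}^2 = 329*π

u'(x) = 25*sin(5*x) + 2*cos(x).
Expand u² and (u')² and integrate term by term on (0, π), using: for integers n ≥ 1, ∫_0^π sin²(nx) dx = ∫_0^π cos²(nx) dx = π/2; for n ≠ n', ∫_0^π sin(nx)sin(n'x) dx = ∫_0^π cos(nx)cos(n'x) dx = 0; and by product-to-sum, ∫_0^π sin(nx)cos(n'x) dx = ½∫_0^π [sin((n+n')x) + sin((n−n')x)] dx, which is 0 when n+n' is even and 2n/(n²−n'²) when n+n' is odd (it need not vanish on (0, π)).
  u² squared terms: (-5)²·∫cos(5x)² dx = 25·π/2 = 25*π/2;  (2)²·∫sin(x)² dx = 4·π/2 = 2*π.
  u² cross terms: 2·(-5)·(2)·∫cos(5x)·sin(x) dx = -20·(0) = 0.
  So ∫_0^π u² dx = 25*π/2 + 2*π + 0 = 29*π/2.
  (u')² squared terms: (2)²·∫cos(x)² dx = 4·π/2 = 2*π;  (25)²·∫sin(5x)² dx = 625·π/2 = 625*π/2.
  (u')² cross terms: 2·(2)·(25)·∫cos(x)·sin(5x) dx = 100·(0) = 0.
  So ∫_0^π (u')² dx = 2*π + 625*π/2 + 0 = 629*π/2.
||u||_{H^1}^2 = (29*π/2) + (629*π/2) = 329*π.


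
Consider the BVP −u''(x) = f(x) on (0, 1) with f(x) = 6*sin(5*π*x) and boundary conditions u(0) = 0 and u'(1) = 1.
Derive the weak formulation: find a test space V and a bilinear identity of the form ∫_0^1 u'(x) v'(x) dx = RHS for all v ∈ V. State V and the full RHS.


V = {v ∈ H^1(0, 1) : v(0) = 0} (test functions vanish at x = 0 where u is specified); weak form: ∫_0^1 u'v' dx = ∫_0^1 (6*sin(5*π*x)) v dx + v(1) for all v ∈ V.

Multiply both sides by a test function v and integrate from 0 to 1:
  ∫_0^1 −u''(x) v(x) dx = ∫_0^1 f(x) v(x) dx.
Integrate the LHS by parts once:
  ∫_0^1 −u'' v dx = −[u'(x) v(x)]_0^1 + ∫_0^1 u'(x) v'(x) dx.
Thus ∫_0^1 u'(x) v'(x) dx = ∫_0^1 f(x) v(x) dx + [u'(x) v(x)]_0^1.
Choose V so that boundary terms are either known or forced to vanish.
Mixed BC: u(0) = 0 (Dirichlet) and u'(1) = 1 (Neumann). Define V = {v ∈ H^1(0, 1) : v(0) = 0}. Then [u' v]_0^1 = u'(1)·v(1) − u'(0)·0 = v(1).
Weak formulation: find u (satisfying any essential BC) such that ∫_0^1 u'(x) v'(x) dx = ∫_0^1 f v dx + v(1) for all v ∈ V (Dirichlet at 0 absorbed into V; Neumann datum at x = 1 contributes the boundary term).
Substituting f(x) = 6*sin(5*π*x), the right-hand side is ∫_0^1 (6*sin(5*π*x)) v dx + v(1).


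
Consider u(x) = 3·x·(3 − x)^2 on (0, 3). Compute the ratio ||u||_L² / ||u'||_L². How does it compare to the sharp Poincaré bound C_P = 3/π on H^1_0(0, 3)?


||u||_L² / ||u'||_L² = 3*sqrt(14)/14 < C_P = 3/π.

u(x) = 3·x·(3 − x)^2, so u'(x) = 9*(x - 3)*(x - 1).
u(x) = 3·x·(3 − x)^2 vanishes at x = 0 and x = 3, so u ∈ H^1_0(0, 3). Differentiate via the product rule and integrate the resulting polynomials term by term.
  ∫_0^3 u² dx = ∫_0^3 (9*x^6 - 108*x^5 + 486*x^4 - 972*x^3 + 729*x^2) dx. Term by term:
    ∫_0^3 9*x^6 dx = 19683/7;  ∫_0^3 -108*x^5 dx = -13122;  ∫_0^3 486*x^4 dx = 118098/5;
    ∫_0^3 -972*x^3 dx = -19683;  ∫_0^3 729*x^2 dx = 6561.
  Sum: 19683/7 − 13122 + 118098/5 − 19683 + 6561 = 6561/35.
  ∫_0^3 (u')² dx = ∫_0^3 (81*x^4 - 648*x^3 + 1782*x^2 - 1944*x + 729) dx. Term by term:
    ∫_0^3 81*x^4 dx = 19683/5;  ∫_0^3 -648*x^3 dx = -13122;  ∫_0^3 1782*x^2 dx = 16038;
    ∫_0^3 -1944*x dx = -8748;  ∫_0^3 729 dx = 2187.
  Sum: 19683/5 − 13122 + 16038 − 8748 + 2187 = 1458/5.
∫_0^3 u² dx = 6561/35, so ||u||_L² = 81*sqrt(35)/35.
∫_0^3 (u')² dx = 1458/5, so ||u'||_L² = 27*sqrt(10)/5.
Ratio ||u||_L² / ||u'||_L² = 3*sqrt(14)/14.
Sharp Poincaré constant on H^1_0(0, 3) is C_P = L/π = 3/π, achieved by sin(π/3·x).
A polynomial bump cannot attain the sharp Poincaré constant (only the first sine eigenfunction does), so the ratio is strictly less than C_P, consistent with ||u||_L² ≤ C_P ||u'||_L².


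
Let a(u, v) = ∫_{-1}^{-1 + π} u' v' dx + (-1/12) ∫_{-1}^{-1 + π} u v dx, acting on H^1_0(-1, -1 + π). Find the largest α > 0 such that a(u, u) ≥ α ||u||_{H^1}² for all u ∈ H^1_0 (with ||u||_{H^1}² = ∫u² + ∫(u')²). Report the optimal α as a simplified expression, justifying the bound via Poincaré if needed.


α = 11/24

Coercivity of a(·,·) on H^1_0(-1, -1 + π) means a(u, u) ≥ α ||u||_{H^1}² for every u ∈ H^1_0.
The interval has length L = π, and Poincaré/coercivity depend only on L. Here a(u, u) = ∫(u')² + (-1/12)·∫u².
Here c = -1/12 < 0 with |c| < (π/L)² = 1, so coercivity still holds. The condition a(u,u) ≥ α||u||_{H^1}² reads (1−α)∫(u')² ≥ (α−c)∫u². Any admissible α is ≤ 1 (rapidly oscillating u have ∫u²/∫(u')² → 0), and α = 1 would force 0 ≥ (1−c)∫u², impossible since c < 1; so 1−α > 0. By the sharp Poincaré inequality on H^1_0 of an interval of length L, ∫(u')² ≥ (π/L)²∫u² with equality for the first sine mode sin(π(x−x₀)/L) (x₀ the left endpoint), so the inequality holds for all u iff (1−α)(π/L)² ≥ α − c, i.e. α ≤ ((π/L)² + c)/((π/L)² + 1) = (1 + c(L/π)²)/(1 + (L/π)²). (Direct route, valid since c ≤ 0: Poincaré gives c∫u² ≥ c(L/π)²∫(u')², so a(u,u) ≥ (1 + c(L/π)²)∫(u')², while ||u||_{H^1}² ≤ (1 + (L/π)²)∫(u')²; dividing yields the same α.) With (π/L)² = 1 and c = -1/12, the largest admissible constant is α = ((π/L)² + c)/((π/L)² + 1).
Simplifying, α = 11/24.


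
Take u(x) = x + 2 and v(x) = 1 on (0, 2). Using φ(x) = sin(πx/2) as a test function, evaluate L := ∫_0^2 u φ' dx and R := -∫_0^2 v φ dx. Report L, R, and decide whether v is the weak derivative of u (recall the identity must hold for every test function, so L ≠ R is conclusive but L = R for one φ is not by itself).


LHS = -4/π, RHS = -4/π. Yes, v = u' weakly.

u(x) = x + 2, classical derivative u'(x) = 1.
φ(x) = sin(πx/2), so φ'(x) = π*cos(π*x/2)/2.
Note φ(0) = φ(2) = 0, so the boundary term u·φ vanishes.
LHS = ∫_0^2 u(x) φ'(x) dx = ∫_0^2 (π*x*cos(π*x/2)/2 + π*cos(π*x/2)) dx. Term by term:
  ∫_0^2 π*cos(π*x/2) dx = 0;  ∫_0^2 π*x*cos(π*x/2)/2 dx = -4/π.
Sum: 0 − 4/π = -4/π.
So LHS = -4/π.
∫_0^2 v(x) φ(x) dx = ∫_0^2 (sin(π*x/2)) dx. Term by term:
  ∫_0^2 sin(π*x/2) dx = 4/π.
So RHS = -∫_0^2 v(x) φ(x) dx = -4/π.
LHS = RHS, so the identity holds for this test φ.
Moreover u is smooth here and v(x) = u'(x) = 1 pointwise, so the identity holds for every test function. Hence v is the weak derivative of u.


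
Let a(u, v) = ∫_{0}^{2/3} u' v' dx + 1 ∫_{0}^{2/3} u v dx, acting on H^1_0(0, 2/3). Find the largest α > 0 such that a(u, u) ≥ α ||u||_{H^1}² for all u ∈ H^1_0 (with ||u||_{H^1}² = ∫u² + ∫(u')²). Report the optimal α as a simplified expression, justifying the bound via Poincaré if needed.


α = 1

Coercivity of a(·,·) on H^1_0(0, 2/3) means a(u, u) ≥ α ||u||_{H^1}² for every u ∈ H^1_0.
The interval has length L = 2/3, and Poincaré/coercivity depend only on L. Here a(u, u) = ∫(u')² + (1)·∫u².
Here c = 1 ≥ 1, so a(u,u) = ∫(u')² + c∫u² ≥ ∫(u')² + ∫u² = ||u||_{H^1}², i.e. α = 1 works. No larger α is possible: a(u,u) ≥ α||u||_{H^1}² means (1−α)∫(u')² ≥ (α−c)∫u², and for the modes u_n = sin(nπ(x−x₀)/L) (x₀ the left endpoint) one has ∫u_n²/∫(u_n')² = (L/(nπ))² → 0, so a(u_n,u_n)/||u_n||_{H^1}² → 1. Hence the optimal constant is α = 1.
Therefore α = 1.


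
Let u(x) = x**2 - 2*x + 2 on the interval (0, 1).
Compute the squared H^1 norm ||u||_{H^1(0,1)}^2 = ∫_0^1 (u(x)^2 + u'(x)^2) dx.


||u||_{H^1}^2 = 16/5

The H^1 norm (squared) on an interval (0, L) is
  ||u||_{H^1}^2 = ∫_0^L u(x)^2 dx + ∫_0^L u'(x)^2 dx.
Compute u'(x) = 2*x - 2.
Then u(x)^2 = x**4 - 4*x**3 + 8*x**2 - 8*x + 4 and u'(x)^2 = 4*x**2 - 8*x + 4.
Integrate each monomial from 0 to 1 using ∫_0^1 c·x^n dx = c·1^(n+1)/(n+1):
  ∫_0^1 u(x)^2 dx = ∫_0^1 (x^4 - 4*x^3 + 8*x^2 - 8*x + 4) dx. Term by term:
    ∫_0^1 x^4 dx = 1/5;  ∫_0^1 -4*x^3 dx = -1;  ∫_0^1 8*x^2 dx = 8/3;
    ∫_0^1 -8*x dx = -4;  ∫_0^1 4 dx = 4.
  Sum: 1/5 − 1 + 8/3 − 4 + 4 = 28/15.
  ∫_0^1 u'(x)^2 dx = ∫_0^1 (4*x^2 - 8*x + 4) dx. Term by term:
    ∫_0^1 4*x^2 dx = 4/3;  ∫_0^1 -8*x dx = -4;  ∫_0^1 4 dx = 4.
  Sum: 4/3 − 4 + 4 = 4/3.
Adding: ||u||_{H^1}^2 = 28/15 + 4/3 = 16/5.


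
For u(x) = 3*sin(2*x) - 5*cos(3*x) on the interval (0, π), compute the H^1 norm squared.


||u||_{H^1(0,π)}^2 = 240 + 295*π/2

u'(x) = 15*sin(3*x) + 6*cos(2*x).
Expand u² and (u')² and integrate term by term on (0, π), using: for integers n ≥ 1, ∫_0^π sin²(nx) dx = ∫_0^π cos²(nx) dx = π/2; for n ≠ n', ∫_0^π sin(nx)sin(n'x) dx = ∫_0^π cos(nx)cos(n'x) dx = 0; and by product-to-sum, ∫_0^π sin(nx)cos(n'x) dx = ½∫_0^π [sin((n+n')x) + sin((n−n')x)] dx, which is 0 when n+n' is even and 2n/(n²−n'²) when n+n' is odd (it need not vanish on (0, π)).
  u² squared terms: (-5)²·∫cos(3x)² dx = 25·π/2 = 25*π/2;  (3)²·∫sin(2x)² dx = 9·π/2 = 9*π/2.
  u² cross terms: 2·(-5)·(3)·∫cos(3x)·sin(2x) dx = -30·(-4/5) = 24.
  So ∫_0^π u² dx = 25*π/2 + 9*π/2 + 24 = 24 + 17*π.
  (u')² squared terms: (6)²·∫cos(2x)² dx = 36·π/2 = 18*π;  (15)²·∫sin(3x)² dx = 225·π/2 = 225*π/2.
  (u')² cross terms: 2·(6)·(15)·∫cos(2x)·sin(3x) dx = 180·(6/5) = 216.
  So ∫_0^π (u')² dx = 18*π + 225*π/2 + 216 = 216 + 261*π/2.
||u||_{H^1}^2 = (24 + 17*π) + (216 + 261*π/2) = 240 + 295*π/2.


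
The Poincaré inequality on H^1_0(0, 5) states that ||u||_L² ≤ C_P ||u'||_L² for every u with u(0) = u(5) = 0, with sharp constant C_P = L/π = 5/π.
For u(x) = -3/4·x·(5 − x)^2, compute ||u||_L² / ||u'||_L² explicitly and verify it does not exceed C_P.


||u||_L² / ||u'||_L² = 5*sqrt(14)/14 < C_P = 5/π.

u(x) = -3/4·x·(5 − x)^2, so u'(x) = -9*x^2/4 + 15*x - 75/4.
u(x) = -3/4·x·(5 − x)^2 vanishes at x = 0 and x = 5, so u ∈ H^1_0(0, 5). Differentiate via the product rule and integrate the resulting polynomials term by term.
  ∫_0^5 u² dx = ∫_0^5 (9*x^6/16 - 45*x^5/4 + 675*x^4/8 - 1125*x^3/4 + 5625*x^2/16) dx. Term by term:
    ∫_0^5 9*x^6/16 dx = 703125/112;  ∫_0^5 -45*x^5/4 dx = -234375/8;  ∫_0^5 675*x^4/8 dx = 421875/8;
    ∫_0^5 -1125*x^3/4 dx = -703125/16;  ∫_0^5 5625*x^2/16 dx = 234375/16.
  Sum: 703125/112 − 234375/8 + 421875/8 − 703125/16 + 234375/16 = 46875/112.
  ∫_0^5 (u')² dx = ∫_0^5 (81*x^4/16 - 135*x^3/2 + 2475*x^2/8 - 1125*x/2 + 5625/16) dx. Term by term:
    ∫_0^5 81*x^4/16 dx = 50625/16;  ∫_0^5 -135*x^3/2 dx = -84375/8;  ∫_0^5 2475*x^2/8 dx = 103125/8;
    ∫_0^5 -1125*x/2 dx = -28125/4;  ∫_0^5 5625/16 dx = 28125/16.
  Sum: 50625/16 − 84375/8 + 103125/8 − 28125/4 + 28125/16 = 1875/8.
∫_0^5 u² dx = 46875/112, so ||u||_L² = 125*sqrt(21)/28.
∫_0^5 (u')² dx = 1875/8, so ||u'||_L² = 25*sqrt(6)/4.
Ratio ||u||_L² / ||u'||_L² = 5*sqrt(14)/14.
Sharp Poincaré constant on H^1_0(0, 5) is C_P = L/π = 5/π, achieved by sin(π/5·x).
A polynomial bump cannot attain the sharp Poincaré constant (only the first sine eigenfunction does), so the ratio is strictly less than C_P, consistent with ||u||_L² ≤ C_P ||u'||_L².


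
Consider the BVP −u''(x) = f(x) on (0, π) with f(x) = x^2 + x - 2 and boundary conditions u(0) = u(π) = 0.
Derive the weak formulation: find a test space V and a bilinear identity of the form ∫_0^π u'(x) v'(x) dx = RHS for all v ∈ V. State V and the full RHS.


V = H^1_0(0, π) (so v(0) = v(π) = 0); weak form: ∫_0^π u'v' dx = ∫_0^π (x^2 + x - 2) v dx for all v ∈ V.

Multiply both sides by a test function v and integrate from 0 to π:
  ∫_0^π −u''(x) v(x) dx = ∫_0^π f(x) v(x) dx.
Integrate the LHS by parts once:
  ∫_0^π −u'' v dx = −[u'(x) v(x)]_0^π + ∫_0^π u'(x) v'(x) dx.
Thus ∫_0^π u'(x) v'(x) dx = ∫_0^π f(x) v(x) dx + [u'(x) v(x)]_0^π.
Choose V so that boundary terms are either known or forced to vanish.
u is Dirichlet: u(0) = u(π) = 0. Let V = H^1_0(0, π); then v(0) = v(π) = 0, and [u' v]_0^π = 0.
Weak formulation: find u (satisfying any essential BC) such that ∫_0^π u'(x) v'(x) dx = ∫_0^π f v dx for all v ∈ V.
Substituting f(x) = x^2 + x - 2, the right-hand side is ∫_0^π (x^2 + x - 2) v dx.


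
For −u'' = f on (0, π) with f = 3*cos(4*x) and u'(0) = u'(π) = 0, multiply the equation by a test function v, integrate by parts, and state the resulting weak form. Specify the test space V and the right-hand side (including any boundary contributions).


V = H^1(0, π) (no boundary constraint on v; u is determined up to an additive constant); weak form: ∫_0^π u'v' dx = ∫_0^π (3*cos(4*x)) v dx for all v ∈ V.

Multiply both sides by a test function v and integrate from 0 to π:
  ∫_0^π −u''(x) v(x) dx = ∫_0^π f(x) v(x) dx.
Integrate the LHS by parts once:
  ∫_0^π −u'' v dx = −[u'(x) v(x)]_0^π + ∫_0^π u'(x) v'(x) dx.
Thus ∫_0^π u'(x) v'(x) dx = ∫_0^π f(x) v(x) dx + [u'(x) v(x)]_0^π.
Choose V so that boundary terms are either known or forced to vanish.
u has homogeneous Neumann: u'(0) = u'(π) = 0. So [u' v]_0^π = 0·v(π) − 0·v(0) = 0 for any v; take V = H^1(0, π).
Weak formulation: find u (satisfying any essential BC) such that ∫_0^π u'(x) v'(x) dx = ∫_0^π f v dx for all v ∈ V (homogeneous Neumann, so boundary terms vanish).
Substituting f(x) = 3*cos(4*x), the right-hand side is ∫_0^π (3*cos(4*x)) v dx.
Compatibility check (pure Neumann): taking v ≡ 1 ∈ V gives 0 = ∫_0^π f dx + (0) − (0), i.e. ∫_0^π f dx must equal u'(0) − u'(π) = 0. Indeed ∫_0^π (3*cos(4*x)) dx = 0, so the data are compatible. The solution is then unique only up to an additive constant (fix it e.g. by requiring ∫_0^π u dx = 0).


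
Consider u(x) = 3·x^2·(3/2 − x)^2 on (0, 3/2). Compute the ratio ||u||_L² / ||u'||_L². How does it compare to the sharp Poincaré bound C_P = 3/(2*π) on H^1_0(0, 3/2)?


||u||_L² / ||u'||_L² = sqrt(3)/4 < C_P = 3/(2*π).

u(x) = 3·x^2·(3/2 − x)^2, so u'(x) = 3*x*(2*x - 3)*(4*x - 3)/2.
u(x) = 3·x^2·(3/2 − x)^2 vanishes at x = 0 and x = 3/2, so u ∈ H^1_0(0, 3/2). Differentiate via the product rule and integrate the resulting polynomials term by term.
  ∫_0^3/2 u² dx = ∫_0^3/2 (9*x^8 - 54*x^7 + 243*x^6/2 - 243*x^5/2 + 729*x^4/16) dx. Term by term:
    ∫_0^3/2 9*x^8 dx = 19683/512;  ∫_0^3/2 -54*x^7 dx = -177147/1024;  ∫_0^3/2 243*x^6/2 dx = 531441/1792;
    ∫_0^3/2 -243*x^5/2 dx = -59049/256;  ∫_0^3/2 729*x^4/16 dx = 177147/2560.
  Sum: 19683/512 − 177147/1024 + 531441/1792 − 59049/256 + 177147/2560 = 19683/35840.
  ∫_0^3/2 (u')² dx = ∫_0^3/2 (144*x^6 - 648*x^5 + 1053*x^4 - 729*x^3 + 729*x^2/4) dx. Term by term:
    ∫_0^3/2 144*x^6 dx = 19683/56;  ∫_0^3/2 -648*x^5 dx = -19683/16;  ∫_0^3/2 1053*x^4 dx = 255879/160;
    ∫_0^3/2 -729*x^3 dx = -59049/64;  ∫_0^3/2 729*x^2/4 dx = 6561/32.
  Sum: 19683/56 − 19683/16 + 255879/160 − 59049/64 + 6561/32 = 6561/2240.
∫_0^3/2 u² dx = 19683/35840, so ||u||_L² = 81*sqrt(105)/1120.
∫_0^3/2 (u')² dx = 6561/2240, so ||u'||_L² = 81*sqrt(35)/280.
Ratio ||u||_L² / ||u'||_L² = sqrt(3)/4.
Sharp Poincaré constant on H^1_0(0, 3/2) is C_P = L/π = 3/(2*π), achieved by sin(2*π/3·x).
A polynomial bump cannot attain the sharp Poincaré constant (only the first sine eigenfunction does), so the ratio is strictly less than C_P, consistent with ||u||_L² ≤ C_P ||u'||_L².


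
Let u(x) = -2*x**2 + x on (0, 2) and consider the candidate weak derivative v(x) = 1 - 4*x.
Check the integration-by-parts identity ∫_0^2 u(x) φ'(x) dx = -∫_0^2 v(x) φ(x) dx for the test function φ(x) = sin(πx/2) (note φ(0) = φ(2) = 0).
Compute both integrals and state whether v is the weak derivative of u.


LHS = 12/π, RHS = 12/π. Yes, v = u' weakly.

u(x) = -2*x**2 + x, classical derivative u'(x) = 1 - 4*x.
φ(x) = sin(πx/2), so φ'(x) = π*cos(π*x/2)/2.
Note φ(0) = φ(2) = 0, so the boundary term u·φ vanishes.
LHS = ∫_0^2 u(x) φ'(x) dx = ∫_0^2 (-π*x^2*cos(π*x/2) + π*x*cos(π*x/2)/2) dx. Term by term:
  ∫_0^2 π*x*cos(π*x/2)/2 dx = -4/π;  ∫_0^2 -π*x^2*cos(π*x/2) dx = 16/π.
Sum: -4/π + 16/π = 12/π.
So LHS = 12/π.
∫_0^2 v(x) φ(x) dx = ∫_0^2 (-4*x*sin(π*x/2) + sin(π*x/2)) dx. Term by term:
  ∫_0^2 -4*x*sin(π*x/2) dx = -16/π;  ∫_0^2 sin(π*x/2) dx = 4/π.
Sum: -16/π + 4/π = -12/π.
So RHS = -∫_0^2 v(x) φ(x) dx = 12/π.
LHS = RHS, so the identity holds for this test φ.
Moreover u is smooth here and v(x) = u'(x) = 1 - 4*x pointwise, so the identity holds for every test function. Hence v is the weak derivative of u.
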